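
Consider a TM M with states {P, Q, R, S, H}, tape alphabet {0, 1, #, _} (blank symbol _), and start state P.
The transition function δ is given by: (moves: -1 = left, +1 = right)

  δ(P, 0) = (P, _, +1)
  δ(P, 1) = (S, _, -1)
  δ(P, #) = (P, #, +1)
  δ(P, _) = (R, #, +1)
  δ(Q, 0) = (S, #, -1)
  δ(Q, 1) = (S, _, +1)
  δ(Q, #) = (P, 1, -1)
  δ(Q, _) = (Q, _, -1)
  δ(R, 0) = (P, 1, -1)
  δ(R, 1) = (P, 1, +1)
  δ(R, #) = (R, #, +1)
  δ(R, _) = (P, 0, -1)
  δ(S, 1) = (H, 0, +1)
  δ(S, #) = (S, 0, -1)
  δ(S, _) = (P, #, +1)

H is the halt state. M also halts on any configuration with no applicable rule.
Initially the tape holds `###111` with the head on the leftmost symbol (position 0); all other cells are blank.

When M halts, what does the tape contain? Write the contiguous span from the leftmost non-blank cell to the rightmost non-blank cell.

#___#0

P | _[#]##111   read # → write #, move +1, go to P
P | _#[#]#111   read # → write #, move +1, go to P
P | _##[#]111   read # → write #, move +1, go to P
P | _###[1]11   read 1 → write _, move -1, go to S
S | _##[#]_11   read # → write 0, move -1, go to S
S | _#[#]0_11   read # → write 0, move -1, go to S
S | _[#]00_11   read # → write 0, move -1, go to S
S | [_]000_11   read _ → write #, move +1, go to P
P | #[0]00_11   read 0 → write _, move +1, go to P
P | #_[0]0_11   read 0 → write _, move +1, go to P
P | #__[0]_11   read 0 → write _, move +1, go to P
P | #___[_]11   read _ → write #, move +1, go to R
R | #___#[1]1   read 1 → write 1, move +1, go to P
P | #___#1[1]   read 1 → write _, move -1, go to S
S | #___#[1]_   read 1 → write 0, move +1, go to H
H | #___#0[_]
The non-blank tape span at halt is #___#0.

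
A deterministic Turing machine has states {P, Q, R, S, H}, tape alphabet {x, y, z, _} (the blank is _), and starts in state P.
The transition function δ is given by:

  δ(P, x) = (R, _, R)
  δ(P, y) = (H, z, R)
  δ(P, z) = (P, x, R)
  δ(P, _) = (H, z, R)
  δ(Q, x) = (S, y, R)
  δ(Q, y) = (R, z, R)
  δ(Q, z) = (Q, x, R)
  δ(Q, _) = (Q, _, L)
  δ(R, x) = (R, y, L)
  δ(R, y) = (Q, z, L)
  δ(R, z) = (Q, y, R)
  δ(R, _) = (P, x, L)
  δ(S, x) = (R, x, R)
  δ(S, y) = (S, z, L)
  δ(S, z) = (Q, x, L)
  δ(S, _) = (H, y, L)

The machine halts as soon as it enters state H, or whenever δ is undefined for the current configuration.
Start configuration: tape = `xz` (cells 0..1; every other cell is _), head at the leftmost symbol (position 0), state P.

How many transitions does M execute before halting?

P | [x]z__   read x → write _, move R, go to R
R | _[z]__   read z → write y, move R, go to Q
Q | _y[_]_   read _ → write _, move L, go to Q
Q | _[y]__   read y → write z, move R, go to R
R | _z[_]_   read _ → write x, move L, go to P
P | _[z]x_   read z → write x, move R, go to P
P | _x[x]_   read x → write _, move R, go to R
R | _x_[_]   read _ → write x, move L, go to P
P | _x[_]x   read _ → write z, move R, go to H
H | _xz[x]
M halts after 9 transitions.

9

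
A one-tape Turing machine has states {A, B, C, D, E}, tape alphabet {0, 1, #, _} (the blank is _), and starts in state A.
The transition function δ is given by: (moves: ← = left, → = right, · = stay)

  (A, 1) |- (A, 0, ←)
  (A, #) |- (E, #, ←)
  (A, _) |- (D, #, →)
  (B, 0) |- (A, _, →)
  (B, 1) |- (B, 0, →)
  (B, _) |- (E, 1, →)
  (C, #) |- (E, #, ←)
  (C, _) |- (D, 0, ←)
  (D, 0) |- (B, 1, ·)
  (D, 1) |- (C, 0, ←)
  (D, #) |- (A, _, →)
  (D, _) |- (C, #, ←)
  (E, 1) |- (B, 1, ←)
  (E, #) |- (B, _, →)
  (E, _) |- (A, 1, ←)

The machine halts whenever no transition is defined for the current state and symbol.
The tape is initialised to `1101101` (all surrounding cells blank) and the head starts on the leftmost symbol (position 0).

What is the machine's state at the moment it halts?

state=A head=0 tape=_[1]101101__   (A,1)→(A,0,←)
state=A head=-1 tape=[_]0101101__   (A,_)→(D,#,→)
state=D head=0 tape=#[0]101101__   (D,0)→(B,1,·)
state=B head=0 tape=#[1]101101__   (B,1)→(B,0,→)
state=B head=1 tape=#0[1]01101__   (B,1)→(B,0,→)
state=B head=2 tape=#00[0]1101__   (B,0)→(A,_,→)
state=A head=3 tape=#00_[1]101__   (A,1)→(A,0,←)
state=A head=2 tape=#00[_]0101__   (A,_)→(D,#,→)
state=D head=3 tape=#00#[0]101__   (D,0)→(B,1,·)
state=B head=3 tape=#00#[1]101__   (B,1)→(B,0,→)
state=B head=4 tape=#00#0[1]01__   (B,1)→(B,0,→)
state=B head=5 tape=#00#00[0]1__   (B,0)→(A,_,→)
state=A head=6 tape=#00#00_[1]__   (A,1)→(A,0,←)
state=A head=5 tape=#00#00[_]0__   (A,_)→(D,#,→)
state=D head=6 tape=#00#00#[0]__   (D,0)→(B,1,·)
state=B head=6 tape=#00#00#[1]__   (B,1)→(B,0,→)
state=B head=7 tape=#00#00#0[_]_   (B,_)→(E,1,→)
state=E head=8 tape=#00#00#01[_]   (E,_)→(A,1,←)
state=A head=7 tape=#00#00#0[1]1   (A,1)→(A,0,←)
state=A head=6 tape=#00#00#[0]01
No transition is defined for (A, 0); M halts in state A.

A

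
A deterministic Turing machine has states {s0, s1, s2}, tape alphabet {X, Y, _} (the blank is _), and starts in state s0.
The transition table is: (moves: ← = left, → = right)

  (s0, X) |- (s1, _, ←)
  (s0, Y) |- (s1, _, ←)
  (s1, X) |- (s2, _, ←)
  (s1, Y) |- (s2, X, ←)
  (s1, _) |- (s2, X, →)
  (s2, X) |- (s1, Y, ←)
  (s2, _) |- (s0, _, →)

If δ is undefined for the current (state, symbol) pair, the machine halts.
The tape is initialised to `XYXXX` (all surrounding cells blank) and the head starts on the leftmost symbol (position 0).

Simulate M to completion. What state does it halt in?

s0

s0 | _[X]YXXX_   read X → write _, move ←, go to s1
s1 | [_]_YXXX_   read _ → write X, move →, go to s2
s2 | X[_]YXXX_   read _ → write _, move →, go to s0
s0 | X_[Y]XXX_   read Y → write _, move ←, go to s1
s1 | X[_]_XXX_   read _ → write X, move →, go to s2
s2 | XX[_]XXX_   read _ → write _, move →, go to s0
s0 | XX_[X]XX_   read X → write _, move ←, go to s1
s1 | XX[_]_XX_   read _ → write X, move →, go to s2
s2 | XXX[_]XX_   read _ → write _, move →, go to s0
s0 | XXX_[X]X_   read X → write _, move ←, go to s1
s1 | XXX[_]_X_   read _ → write X, move →, go to s2
s2 | XXXX[_]X_   read _ → write _, move →, go to s0
s0 | XXXX_[X]_   read X → write _, move ←, go to s1
s1 | XXXX[_]__   read _ → write X, move →, go to s2
s2 | XXXXX[_]_   read _ → write _, move →, go to s0
s0 | XXXXX_[_]
No transition is defined for (s0, _); M halts in state s0.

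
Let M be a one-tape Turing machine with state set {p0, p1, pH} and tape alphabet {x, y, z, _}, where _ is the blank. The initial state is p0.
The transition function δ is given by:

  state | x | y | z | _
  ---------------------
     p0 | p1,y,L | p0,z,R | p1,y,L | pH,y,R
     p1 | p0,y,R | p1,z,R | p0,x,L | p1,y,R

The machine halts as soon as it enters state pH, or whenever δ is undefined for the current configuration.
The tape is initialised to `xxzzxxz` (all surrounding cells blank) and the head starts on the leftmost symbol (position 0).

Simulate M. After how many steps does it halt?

23

p0 | __[x]xzzxxz   read x → write y, move L, go to p1
p1 | _[_]yxzzxxz   read _ → write y, move R, go to p1
p1 | _y[y]xzzxxz   read y → write z, move R, go to p1
p1 | _yz[x]zzxxz   read x → write y, move R, go to p0
p0 | _yzy[z]zxxz   read z → write y, move L, go to p1
p1 | _yz[y]yzxxz   read y → write z, move R, go to p1
p1 | _yzz[y]zxxz   read y → write z, move R, go to p1
p1 | _yzzz[z]xxz   read z → write x, move L, go to p0
p0 | _yzz[z]xxxz   read z → write y, move L, go to p1
p1 | _yz[z]yxxxz   read z → write x, move L, go to p0
p0 | _y[z]xyxxxz   read z → write y, move L, go to p1
p1 | _[y]yxyxxxz   read y → write z, move R, go to p1
p1 | _z[y]xyxxxz   read y → write z, move R, go to p1
p1 | _zz[x]yxxxz   read x → write y, move R, go to p0
p0 | _zzy[y]xxxz   read y → write z, move R, go to p0
p0 | _zzyz[x]xxz   read x → write y, move L, go to p1
p1 | _zzy[z]yxxz   read z → write x, move L, go to p0
p0 | _zz[y]xyxxz   read y → write z, move R, go to p0
p0 | _zzz[x]yxxz   read x → write y, move L, go to p1
p1 | _zz[z]yyxxz   read z → write x, move L, go to p0
p0 | _z[z]xyyxxz   read z → write y, move L, go to p1
p1 | _[z]yxyyxxz   read z → write x, move L, go to p0
p0 | [_]xyxyyxxz   read _ → write y, move R, go to pH
pH | y[x]yxyyxxz
M halts after 23 transitions.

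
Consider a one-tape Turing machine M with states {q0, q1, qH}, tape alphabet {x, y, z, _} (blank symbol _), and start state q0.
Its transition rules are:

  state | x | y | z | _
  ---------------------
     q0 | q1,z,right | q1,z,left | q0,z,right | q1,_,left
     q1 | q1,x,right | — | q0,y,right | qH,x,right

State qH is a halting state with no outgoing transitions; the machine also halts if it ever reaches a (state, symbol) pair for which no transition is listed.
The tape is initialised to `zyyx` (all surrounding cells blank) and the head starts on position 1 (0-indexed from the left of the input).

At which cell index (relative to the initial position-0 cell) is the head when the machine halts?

5

state=q0 head=1 tape=z[y]yx__   (q0,y)→(q1,z,left)
state=q1 head=0 tape=[z]zyx__   (q1,z)→(q0,y,right)
state=q0 head=1 tape=y[z]yx__   (q0,z)→(q0,z,right)
state=q0 head=2 tape=yz[y]x__   (q0,y)→(q1,z,left)
state=q1 head=1 tape=y[z]zx__   (q1,z)→(q0,y,right)
state=q0 head=2 tape=yy[z]x__   (q0,z)→(q0,z,right)
state=q0 head=3 tape=yyz[x]__   (q0,x)→(q1,z,right)
state=q1 head=4 tape=yyzz[_]_   (q1,_)→(qH,x,right)
state=qH head=5 tape=yyzzx[_]
At halt the head is at cell 5.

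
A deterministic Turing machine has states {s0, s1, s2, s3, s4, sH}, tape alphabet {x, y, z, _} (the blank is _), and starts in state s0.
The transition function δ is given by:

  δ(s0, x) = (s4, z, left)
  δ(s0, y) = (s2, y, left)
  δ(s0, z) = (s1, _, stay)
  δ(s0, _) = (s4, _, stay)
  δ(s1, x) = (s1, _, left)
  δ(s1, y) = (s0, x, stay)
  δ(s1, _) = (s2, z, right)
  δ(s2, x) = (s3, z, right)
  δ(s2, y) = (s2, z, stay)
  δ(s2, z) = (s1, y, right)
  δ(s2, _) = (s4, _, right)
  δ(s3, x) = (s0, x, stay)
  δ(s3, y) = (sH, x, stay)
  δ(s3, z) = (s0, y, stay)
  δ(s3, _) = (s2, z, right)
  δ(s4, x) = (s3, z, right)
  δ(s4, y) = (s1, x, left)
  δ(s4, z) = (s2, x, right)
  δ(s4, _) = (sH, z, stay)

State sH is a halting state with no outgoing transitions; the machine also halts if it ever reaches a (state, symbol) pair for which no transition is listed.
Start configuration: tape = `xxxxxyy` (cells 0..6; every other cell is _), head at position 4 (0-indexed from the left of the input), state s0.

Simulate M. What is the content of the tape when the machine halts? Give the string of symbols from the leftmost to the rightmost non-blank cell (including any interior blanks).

s0 | _xxxx[x]yy   read x → write z, move left, go to s4
s4 | _xxx[x]zyy   read x → write z, move right, go to s3
s3 | _xxxz[z]yy   read z → write y, move stay, go to s0
s0 | _xxxz[y]yy   read y → write y, move left, go to s2
s2 | _xxx[z]yyy   read z → write y, move right, go to s1
s1 | _xxxy[y]yy   read y → write x, move stay, go to s0
s0 | _xxxy[x]yy   read x → write z, move left, go to s4
s4 | _xxx[y]zyy   read y → write x, move left, go to s1
s1 | _xx[x]xzyy   read x → write _, move left, go to s1
s1 | _x[x]_xzyy   read x → write _, move left, go to s1
s1 | _[x]__xzyy   read x → write _, move left, go to s1
s1 | [_]___xzyy   read _ → write z, move right, go to s2
s2 | z[_]__xzyy   read _ → write _, move right, go to s4
s4 | z_[_]_xzyy   read _ → write z, move stay, go to sH
sH | z_[z]_xzyy
The non-blank tape span at halt is z_z_xzyy.

z_z_xzyy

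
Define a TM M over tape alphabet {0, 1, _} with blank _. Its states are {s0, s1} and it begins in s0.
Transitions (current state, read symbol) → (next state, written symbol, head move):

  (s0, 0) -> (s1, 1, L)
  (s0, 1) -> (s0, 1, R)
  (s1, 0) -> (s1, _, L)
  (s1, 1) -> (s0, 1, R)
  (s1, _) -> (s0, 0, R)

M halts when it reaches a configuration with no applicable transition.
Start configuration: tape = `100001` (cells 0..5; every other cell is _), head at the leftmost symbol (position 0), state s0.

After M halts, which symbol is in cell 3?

1

s0 | [1]00001_   read 1 → write 1, move R, go to s0
s0 | 1[0]0001_   read 0 → write 1, move L, go to s1
s1 | [1]10001_   read 1 → write 1, move R, go to s0
s0 | 1[1]0001_   read 1 → write 1, move R, go to s0
s0 | 11[0]001_   read 0 → write 1, move L, go to s1
s1 | 1[1]1001_   read 1 → write 1, move R, go to s0
s0 | 11[1]001_   read 1 → write 1, move R, go to s0
s0 | 111[0]01_   read 0 → write 1, move L, go to s1
s1 | 11[1]101_   read 1 → write 1, move R, go to s0
s0 | 111[1]01_   read 1 → write 1, move R, go to s0
s0 | 1111[0]1_   read 0 → write 1, move L, go to s1
s1 | 111[1]11_   read 1 → write 1, move R, go to s0
s0 | 1111[1]1_   read 1 → write 1, move R, go to s0
s0 | 11111[1]_   read 1 → write 1, move R, go to s0
s0 | 111111[_]
Cell 3 holds 1 when M halts.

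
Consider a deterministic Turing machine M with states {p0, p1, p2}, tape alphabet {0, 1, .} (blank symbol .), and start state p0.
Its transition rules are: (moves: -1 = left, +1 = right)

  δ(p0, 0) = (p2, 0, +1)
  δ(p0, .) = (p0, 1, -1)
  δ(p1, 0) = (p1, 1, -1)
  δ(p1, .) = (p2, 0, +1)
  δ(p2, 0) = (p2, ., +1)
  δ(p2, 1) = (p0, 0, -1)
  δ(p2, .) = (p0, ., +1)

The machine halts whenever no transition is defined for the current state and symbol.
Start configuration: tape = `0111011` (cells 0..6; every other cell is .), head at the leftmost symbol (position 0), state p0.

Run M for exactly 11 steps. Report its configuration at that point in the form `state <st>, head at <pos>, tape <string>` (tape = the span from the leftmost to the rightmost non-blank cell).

state p2, head at 3, tape 0..1011

p0 | [0]111011   read 0 → write 0, move +1, go to p2
p2 | 0[1]11011   read 1 → write 0, move -1, go to p0
p0 | [0]011011   read 0 → write 0, move +1, go to p2
p2 | 0[0]11011   read 0 → write ., move +1, go to p2
p2 | 0.[1]1011   read 1 → write 0, move -1, go to p0
p0 | 0[.]01011   read . → write 1, move -1, go to p0
p0 | [0]101011   read 0 → write 0, move +1, go to p2
p2 | 0[1]01011   read 1 → write 0, move -1, go to p0
p0 | [0]001011   read 0 → write 0, move +1, go to p2
p2 | 0[0]01011   read 0 → write ., move +1, go to p2
p2 | 0.[0]1011   read 0 → write ., move +1, go to p2
p2 | 0..[1]011
After 11 steps: state p2, head at 3, tape 0..1011.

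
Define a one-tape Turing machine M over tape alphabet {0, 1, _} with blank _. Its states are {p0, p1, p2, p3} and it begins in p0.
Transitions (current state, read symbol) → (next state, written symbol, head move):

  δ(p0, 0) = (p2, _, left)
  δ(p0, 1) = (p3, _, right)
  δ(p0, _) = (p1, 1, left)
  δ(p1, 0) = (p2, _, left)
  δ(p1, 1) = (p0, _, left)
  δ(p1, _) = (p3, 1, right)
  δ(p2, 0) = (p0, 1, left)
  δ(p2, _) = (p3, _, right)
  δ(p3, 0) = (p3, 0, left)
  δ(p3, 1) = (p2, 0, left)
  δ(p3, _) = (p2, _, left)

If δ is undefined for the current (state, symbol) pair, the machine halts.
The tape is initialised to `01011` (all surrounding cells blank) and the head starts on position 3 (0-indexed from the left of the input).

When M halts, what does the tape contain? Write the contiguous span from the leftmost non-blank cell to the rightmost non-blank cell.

101_0_0

p0 | __010[1]1   read 1 → write _, move right, go to p3
p3 | __010_[1]   read 1 → write 0, move left, go to p2
p2 | __010[_]0   read _ → write _, move right, go to p3
p3 | __010_[0]   read 0 → write 0, move left, go to p3
p3 | __010[_]0   read _ → write _, move left, go to p2
p2 | __01[0]_0   read 0 → write 1, move left, go to p0
p0 | __0[1]1_0   read 1 → write _, move right, go to p3
p3 | __0_[1]_0   read 1 → write 0, move left, go to p2
p2 | __0[_]0_0   read _ → write _, move right, go to p3
p3 | __0_[0]_0   read 0 → write 0, move left, go to p3
p3 | __0[_]0_0   read _ → write _, move left, go to p2
p2 | __[0]_0_0   read 0 → write 1, move left, go to p0
p0 | _[_]1_0_0   read _ → write 1, move left, go to p1
p1 | [_]11_0_0   read _ → write 1, move right, go to p3
p3 | 1[1]1_0_0   read 1 → write 0, move left, go to p2
p2 | [1]01_0_0
The non-blank tape span at halt is 101_0_0.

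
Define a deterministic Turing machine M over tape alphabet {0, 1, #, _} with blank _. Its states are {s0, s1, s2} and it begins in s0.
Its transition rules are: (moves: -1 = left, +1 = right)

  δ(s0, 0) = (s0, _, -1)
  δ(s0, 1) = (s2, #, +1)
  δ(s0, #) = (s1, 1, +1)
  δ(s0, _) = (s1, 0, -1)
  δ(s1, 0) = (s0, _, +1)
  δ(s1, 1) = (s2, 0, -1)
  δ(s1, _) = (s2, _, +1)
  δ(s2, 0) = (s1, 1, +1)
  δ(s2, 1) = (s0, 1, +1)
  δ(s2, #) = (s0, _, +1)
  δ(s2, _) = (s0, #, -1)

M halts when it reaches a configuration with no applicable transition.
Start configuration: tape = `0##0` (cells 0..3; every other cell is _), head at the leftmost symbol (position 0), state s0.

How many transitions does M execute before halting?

20

state=s0 head=0 tape=__[0]##0___   (s0,0)→(s0,_,-1)
state=s0 head=-1 tape=_[_]_##0___   (s0,_)→(s1,0,-1)
state=s1 head=-2 tape=[_]0_##0___   (s1,_)→(s2,_,+1)
state=s2 head=-1 tape=_[0]_##0___   (s2,0)→(s1,1,+1)
state=s1 head=0 tape=_1[_]##0___   (s1,_)→(s2,_,+1)
state=s2 head=1 tape=_1_[#]#0___   (s2,#)→(s0,_,+1)
state=s0 head=2 tape=_1__[#]0___   (s0,#)→(s1,1,+1)
state=s1 head=3 tape=_1__1[0]___   (s1,0)→(s0,_,+1)
state=s0 head=4 tape=_1__1_[_]__   (s0,_)→(s1,0,-1)
state=s1 head=3 tape=_1__1[_]0__   (s1,_)→(s2,_,+1)
state=s2 head=4 tape=_1__1_[0]__   (s2,0)→(s1,1,+1)
state=s1 head=5 tape=_1__1_1[_]_   (s1,_)→(s2,_,+1)
state=s2 head=6 tape=_1__1_1_[_]   (s2,_)→(s0,#,-1)
state=s0 head=5 tape=_1__1_1[_]#   (s0,_)→(s1,0,-1)
state=s1 head=4 tape=_1__1_[1]0#   (s1,1)→(s2,0,-1)
state=s2 head=3 tape=_1__1[_]00#   (s2,_)→(s0,#,-1)
state=s0 head=2 tape=_1__[1]#00#   (s0,1)→(s2,#,+1)
state=s2 head=3 tape=_1__#[#]00#   (s2,#)→(s0,_,+1)
state=s0 head=4 tape=_1__#_[0]0#   (s0,0)→(s0,_,-1)
state=s0 head=3 tape=_1__#[_]_0#   (s0,_)→(s1,0,-1)
state=s1 head=2 tape=_1__[#]0_0#
M halts after 20 transitions.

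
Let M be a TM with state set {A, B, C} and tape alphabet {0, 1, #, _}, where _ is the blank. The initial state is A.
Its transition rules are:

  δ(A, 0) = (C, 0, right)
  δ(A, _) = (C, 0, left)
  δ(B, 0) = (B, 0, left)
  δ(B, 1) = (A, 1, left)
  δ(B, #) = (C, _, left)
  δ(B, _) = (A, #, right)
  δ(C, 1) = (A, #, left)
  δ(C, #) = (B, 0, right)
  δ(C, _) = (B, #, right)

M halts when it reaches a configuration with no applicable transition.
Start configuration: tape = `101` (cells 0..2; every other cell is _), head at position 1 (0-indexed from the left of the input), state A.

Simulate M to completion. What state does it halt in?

C

A | ___1[0]1__   read 0 → write 0, move right, go to C
C | ___10[1]__   read 1 → write #, move left, go to A
A | ___1[0]#__   read 0 → write 0, move right, go to C
C | ___10[#]__   read # → write 0, move right, go to B
B | ___100[_]_   read _ → write #, move right, go to A
A | ___100#[_]   read _ → write 0, move left, go to C
C | ___100[#]0   read # → write 0, move right, go to B
B | ___1000[0]   read 0 → write 0, move left, go to B
B | ___100[0]0   read 0 → write 0, move left, go to B
B | ___10[0]00   read 0 → write 0, move left, go to B
B | ___1[0]000   read 0 → write 0, move left, go to B
B | ___[1]0000   read 1 → write 1, move left, go to A
A | __[_]10000   read _ → write 0, move left, go to C
C | _[_]010000   read _ → write #, move right, go to B
B | _#[0]10000   read 0 → write 0, move left, go to B
B | _[#]010000   read # → write _, move left, go to C
C | [_]_010000   read _ → write #, move right, go to B
B | #[_]010000   read _ → write #, move right, go to A
A | ##[0]10000   read 0 → write 0, move right, go to C
C | ##0[1]0000   read 1 → write #, move left, go to A
A | ##[0]#0000   read 0 → write 0, move right, go to C
C | ##0[#]0000   read # → write 0, move right, go to B
B | ##00[0]000   read 0 → write 0, move left, go to B
B | ##0[0]0000   read 0 → write 0, move left, go to B
B | ##[0]00000   read 0 → write 0, move left, go to B
B | #[#]000000   read # → write _, move left, go to C
C | [#]_000000   read # → write 0, move right, go to B
B | 0[_]000000   read _ → write #, move right, go to A
A | 0#[0]00000   read 0 → write 0, move right, go to C
C | 0#0[0]0000
No transition is defined for (C, 0); M halts in state C.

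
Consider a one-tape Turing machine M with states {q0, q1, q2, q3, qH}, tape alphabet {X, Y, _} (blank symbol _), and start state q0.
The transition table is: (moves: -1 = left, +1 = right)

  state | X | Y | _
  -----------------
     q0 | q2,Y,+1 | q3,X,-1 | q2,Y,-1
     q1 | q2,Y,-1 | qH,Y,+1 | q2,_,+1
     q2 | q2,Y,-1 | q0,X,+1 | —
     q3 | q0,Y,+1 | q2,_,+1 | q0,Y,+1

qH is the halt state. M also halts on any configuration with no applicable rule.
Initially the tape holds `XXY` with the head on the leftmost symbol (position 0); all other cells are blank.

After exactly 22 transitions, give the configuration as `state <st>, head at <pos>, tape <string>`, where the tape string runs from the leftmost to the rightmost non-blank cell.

state q2, head at 4, tape YYYYXY

q0 | [X]XY___   read X → write Y, move +1, go to q2
q2 | Y[X]Y___   read X → write Y, move -1, go to q2
q2 | [Y]YY___   read Y → write X, move +1, go to q0
q0 | X[Y]Y___   read Y → write X, move -1, go to q3
q3 | [X]XY___   read X → write Y, move +1, go to q0
q0 | Y[X]Y___   read X → write Y, move +1, go to q2
q2 | YY[Y]___   read Y → write X, move +1, go to q0
q0 | YYX[_]__   read _ → write Y, move -1, go to q2
q2 | YY[X]Y__   read X → write Y, move -1, go to q2
q2 | Y[Y]YY__   read Y → write X, move +1, go to q0
q0 | YX[Y]Y__   read Y → write X, move -1, go to q3
q3 | Y[X]XY__   read X → write Y, move +1, go to q0
q0 | YY[X]Y__   read X → write Y, move +1, go to q2
q2 | YYY[Y]__   read Y → write X, move +1, go to q0
q0 | YYYX[_]_   read _ → write Y, move -1, go to q2
q2 | YYY[X]Y_   read X → write Y, move -1, go to q2
q2 | YY[Y]YY_   read Y → write X, move +1, go to q0
q0 | YYX[Y]Y_   read Y → write X, move -1, go to q3
q3 | YY[X]XY_   read X → write Y, move +1, go to q0
q0 | YYY[X]Y_   read X → write Y, move +1, go to q2
q2 | YYYY[Y]_   read Y → write X, move +1, go to q0
q0 | YYYYX[_]   read _ → write Y, move -1, go to q2
q2 | YYYY[X]Y
After 22 steps: state q2, head at 4, tape YYYYXY.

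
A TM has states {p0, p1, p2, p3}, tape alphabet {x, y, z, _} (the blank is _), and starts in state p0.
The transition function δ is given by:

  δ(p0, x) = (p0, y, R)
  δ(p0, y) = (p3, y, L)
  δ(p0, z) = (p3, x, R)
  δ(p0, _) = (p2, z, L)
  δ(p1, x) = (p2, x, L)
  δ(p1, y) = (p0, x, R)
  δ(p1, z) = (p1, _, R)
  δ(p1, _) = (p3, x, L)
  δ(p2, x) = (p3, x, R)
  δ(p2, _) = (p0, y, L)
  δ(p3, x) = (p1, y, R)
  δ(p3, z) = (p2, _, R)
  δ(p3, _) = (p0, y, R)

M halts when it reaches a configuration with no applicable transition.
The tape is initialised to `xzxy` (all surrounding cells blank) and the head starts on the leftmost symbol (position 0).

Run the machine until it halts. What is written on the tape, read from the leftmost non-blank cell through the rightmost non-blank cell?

p0 | [x]zxy__   read x → write y, move R, go to p0
p0 | y[z]xy__   read z → write x, move R, go to p3
p3 | yx[x]y__   read x → write y, move R, go to p1
p1 | yxy[y]__   read y → write x, move R, go to p0
p0 | yxyx[_]_   read _ → write z, move L, go to p2
p2 | yxy[x]z_   read x → write x, move R, go to p3
p3 | yxyx[z]_   read z → write _, move R, go to p2
p2 | yxyx_[_]   read _ → write y, move L, go to p0
p0 | yxyx[_]y   read _ → write z, move L, go to p2
p2 | yxy[x]zy   read x → write x, move R, go to p3
p3 | yxyx[z]y   read z → write _, move R, go to p2
p2 | yxyx_[y]
The non-blank tape span at halt is yxyx_y.

yxyx_y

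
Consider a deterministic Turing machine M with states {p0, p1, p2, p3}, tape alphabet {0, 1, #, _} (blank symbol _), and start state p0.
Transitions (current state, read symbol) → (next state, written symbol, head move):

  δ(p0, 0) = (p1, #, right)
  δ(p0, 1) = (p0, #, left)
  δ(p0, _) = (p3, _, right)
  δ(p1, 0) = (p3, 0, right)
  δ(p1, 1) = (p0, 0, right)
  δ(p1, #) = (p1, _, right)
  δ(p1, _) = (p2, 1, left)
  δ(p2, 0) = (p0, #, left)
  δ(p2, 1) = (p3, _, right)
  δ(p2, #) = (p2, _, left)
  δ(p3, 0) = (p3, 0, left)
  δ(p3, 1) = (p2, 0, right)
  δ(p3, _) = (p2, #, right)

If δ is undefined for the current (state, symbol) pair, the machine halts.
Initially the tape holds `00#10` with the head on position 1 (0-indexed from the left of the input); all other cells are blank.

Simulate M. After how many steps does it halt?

8

state=p0 head=1 tape=0[0]#10_   (p0,0)→(p1,#,right)
state=p1 head=2 tape=0#[#]10_   (p1,#)→(p1,_,right)
state=p1 head=3 tape=0#_[1]0_   (p1,1)→(p0,0,right)
state=p0 head=4 tape=0#_0[0]_   (p0,0)→(p1,#,right)
state=p1 head=5 tape=0#_0#[_]   (p1,_)→(p2,1,left)
state=p2 head=4 tape=0#_0[#]1   (p2,#)→(p2,_,left)
state=p2 head=3 tape=0#_[0]_1   (p2,0)→(p0,#,left)
state=p0 head=2 tape=0#[_]#_1   (p0,_)→(p3,_,right)
state=p3 head=3 tape=0#_[#]_1
M halts after 8 transitions.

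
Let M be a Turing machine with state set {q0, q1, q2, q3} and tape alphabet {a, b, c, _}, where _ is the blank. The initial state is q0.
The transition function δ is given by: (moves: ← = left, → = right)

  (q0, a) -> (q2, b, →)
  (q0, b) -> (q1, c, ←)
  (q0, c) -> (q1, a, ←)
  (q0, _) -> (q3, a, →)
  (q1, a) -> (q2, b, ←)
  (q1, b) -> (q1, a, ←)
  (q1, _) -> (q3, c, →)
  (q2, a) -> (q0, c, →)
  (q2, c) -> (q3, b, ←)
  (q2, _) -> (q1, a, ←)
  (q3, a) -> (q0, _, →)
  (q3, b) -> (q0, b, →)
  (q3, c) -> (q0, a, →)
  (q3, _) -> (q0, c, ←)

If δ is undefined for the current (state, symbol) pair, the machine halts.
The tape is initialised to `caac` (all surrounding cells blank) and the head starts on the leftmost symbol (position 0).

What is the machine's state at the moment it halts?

state=q0 head=0 tape=_[c]aac   (q0,c)→(q1,a,←)
state=q1 head=-1 tape=[_]aaac   (q1,_)→(q3,c,→)
state=q3 head=0 tape=c[a]aac   (q3,a)→(q0,_,→)
state=q0 head=1 tape=c_[a]ac   (q0,a)→(q2,b,→)
state=q2 head=2 tape=c_b[a]c   (q2,a)→(q0,c,→)
state=q0 head=3 tape=c_bc[c]   (q0,c)→(q1,a,←)
state=q1 head=2 tape=c_b[c]a
No transition is defined for (q1, c); M halts in state q1.

q1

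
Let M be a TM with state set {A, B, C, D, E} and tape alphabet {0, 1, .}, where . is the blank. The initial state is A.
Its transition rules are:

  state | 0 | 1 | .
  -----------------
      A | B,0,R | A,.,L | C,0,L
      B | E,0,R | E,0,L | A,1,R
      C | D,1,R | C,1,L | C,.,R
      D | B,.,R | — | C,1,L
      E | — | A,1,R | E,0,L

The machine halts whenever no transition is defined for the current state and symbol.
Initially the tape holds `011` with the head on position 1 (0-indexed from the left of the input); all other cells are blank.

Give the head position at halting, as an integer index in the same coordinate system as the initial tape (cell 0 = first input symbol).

state=A head=1 tape=0[1]1   (A,1)→(A,.,L)
state=A head=0 tape=[0].1   (A,0)→(B,0,R)
state=B head=1 tape=0[.]1   (B,.)→(A,1,R)
state=A head=2 tape=01[1]   (A,1)→(A,.,L)
state=A head=1 tape=0[1].   (A,1)→(A,.,L)
state=A head=0 tape=[0]..   (A,0)→(B,0,R)
state=B head=1 tape=0[.].   (B,.)→(A,1,R)
state=A head=2 tape=01[.]   (A,.)→(C,0,L)
state=C head=1 tape=0[1]0   (C,1)→(C,1,L)
state=C head=0 tape=[0]10   (C,0)→(D,1,R)
state=D head=1 tape=1[1]0
At halt the head is at cell 1.

1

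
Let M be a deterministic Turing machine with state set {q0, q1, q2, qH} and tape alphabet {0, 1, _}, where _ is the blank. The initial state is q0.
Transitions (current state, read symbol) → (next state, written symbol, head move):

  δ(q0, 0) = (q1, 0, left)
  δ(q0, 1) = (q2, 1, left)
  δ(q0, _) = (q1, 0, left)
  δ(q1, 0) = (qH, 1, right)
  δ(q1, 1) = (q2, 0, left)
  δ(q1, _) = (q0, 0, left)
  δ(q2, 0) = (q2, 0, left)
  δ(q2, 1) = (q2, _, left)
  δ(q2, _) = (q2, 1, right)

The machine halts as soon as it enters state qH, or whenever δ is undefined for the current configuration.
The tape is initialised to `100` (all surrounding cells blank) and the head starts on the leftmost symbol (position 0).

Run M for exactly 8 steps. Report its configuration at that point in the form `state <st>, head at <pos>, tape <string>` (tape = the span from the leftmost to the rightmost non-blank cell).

state q2, head at 0, tape 11100

state=q0 head=0 tape=__[1]00   (q0,1)→(q2,1,left)
state=q2 head=-1 tape=_[_]100   (q2,_)→(q2,1,right)
state=q2 head=0 tape=_1[1]00   (q2,1)→(q2,_,left)
state=q2 head=-1 tape=_[1]_00   (q2,1)→(q2,_,left)
state=q2 head=-2 tape=[_]__00   (q2,_)→(q2,1,right)
state=q2 head=-1 tape=1[_]_00   (q2,_)→(q2,1,right)
state=q2 head=0 tape=11[_]00   (q2,_)→(q2,1,right)
state=q2 head=1 tape=111[0]0   (q2,0)→(q2,0,left)
state=q2 head=0 tape=11[1]00
After 8 steps: state q2, head at 0, tape 11100.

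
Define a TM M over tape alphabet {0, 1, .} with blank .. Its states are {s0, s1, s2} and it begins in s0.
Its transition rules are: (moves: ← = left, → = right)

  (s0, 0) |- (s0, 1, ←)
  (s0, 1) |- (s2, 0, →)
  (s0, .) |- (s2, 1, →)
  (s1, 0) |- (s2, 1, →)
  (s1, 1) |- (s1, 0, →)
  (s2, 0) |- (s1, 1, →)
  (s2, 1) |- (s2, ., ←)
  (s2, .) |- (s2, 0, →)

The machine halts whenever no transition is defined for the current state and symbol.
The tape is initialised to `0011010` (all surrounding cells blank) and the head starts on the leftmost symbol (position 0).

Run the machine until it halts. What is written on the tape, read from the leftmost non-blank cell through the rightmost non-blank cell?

state=s0 head=0 tape=..[0]011010   (s0,0)→(s0,1,←)
state=s0 head=-1 tape=.[.]1011010   (s0,.)→(s2,1,→)
state=s2 head=0 tape=.1[1]011010   (s2,1)→(s2,.,←)
state=s2 head=-1 tape=.[1].011010   (s2,1)→(s2,.,←)
state=s2 head=-2 tape=[.]..011010   (s2,.)→(s2,0,→)
state=s2 head=-1 tape=0[.].011010   (s2,.)→(s2,0,→)
state=s2 head=0 tape=00[.]011010   (s2,.)→(s2,0,→)
state=s2 head=1 tape=000[0]11010   (s2,0)→(s1,1,→)
state=s1 head=2 tape=0001[1]1010   (s1,1)→(s1,0,→)
state=s1 head=3 tape=00010[1]010   (s1,1)→(s1,0,→)
state=s1 head=4 tape=000100[0]10   (s1,0)→(s2,1,→)
state=s2 head=5 tape=0001001[1]0   (s2,1)→(s2,.,←)
state=s2 head=4 tape=000100[1].0   (s2,1)→(s2,.,←)
state=s2 head=3 tape=00010[0]..0   (s2,0)→(s1,1,→)
state=s1 head=4 tape=000101[.].0
The non-blank tape span at halt is 000101..0.

000101..0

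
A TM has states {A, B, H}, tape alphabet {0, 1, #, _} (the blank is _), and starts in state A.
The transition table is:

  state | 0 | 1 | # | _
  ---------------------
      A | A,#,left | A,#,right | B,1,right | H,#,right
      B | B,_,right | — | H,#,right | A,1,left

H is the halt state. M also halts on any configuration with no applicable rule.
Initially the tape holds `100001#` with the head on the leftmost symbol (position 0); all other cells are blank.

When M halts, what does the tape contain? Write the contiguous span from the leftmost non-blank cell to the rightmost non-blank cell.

1#0001#

state=A head=0 tape=[1]00001#   (A,1)→(A,#,right)
state=A head=1 tape=#[0]0001#   (A,0)→(A,#,left)
state=A head=0 tape=[#]#0001#   (A,#)→(B,1,right)
state=B head=1 tape=1[#]0001#   (B,#)→(H,#,right)
state=H head=2 tape=1#[0]001#
The non-blank tape span at halt is 1#0001#.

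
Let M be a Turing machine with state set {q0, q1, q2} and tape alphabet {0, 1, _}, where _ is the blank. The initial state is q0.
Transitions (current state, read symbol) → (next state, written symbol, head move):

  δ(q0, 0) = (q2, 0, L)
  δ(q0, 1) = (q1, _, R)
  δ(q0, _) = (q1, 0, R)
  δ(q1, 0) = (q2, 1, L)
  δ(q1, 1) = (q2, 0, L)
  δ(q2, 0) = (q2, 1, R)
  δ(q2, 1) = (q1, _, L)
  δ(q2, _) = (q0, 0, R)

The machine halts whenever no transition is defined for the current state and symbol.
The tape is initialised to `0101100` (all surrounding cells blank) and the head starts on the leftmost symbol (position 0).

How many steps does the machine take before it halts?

8

q0 | __[0]101100   read 0 → write 0, move L, go to q2
q2 | _[_]0101100   read _ → write 0, move R, go to q0
q0 | _0[0]101100   read 0 → write 0, move L, go to q2
q2 | _[0]0101100   read 0 → write 1, move R, go to q2
q2 | _1[0]101100   read 0 → write 1, move R, go to q2
q2 | _11[1]01100   read 1 → write _, move L, go to q1
q1 | _1[1]_01100   read 1 → write 0, move L, go to q2
q2 | _[1]0_01100   read 1 → write _, move L, go to q1
q1 | [_]_0_01100
M halts after 8 transitions.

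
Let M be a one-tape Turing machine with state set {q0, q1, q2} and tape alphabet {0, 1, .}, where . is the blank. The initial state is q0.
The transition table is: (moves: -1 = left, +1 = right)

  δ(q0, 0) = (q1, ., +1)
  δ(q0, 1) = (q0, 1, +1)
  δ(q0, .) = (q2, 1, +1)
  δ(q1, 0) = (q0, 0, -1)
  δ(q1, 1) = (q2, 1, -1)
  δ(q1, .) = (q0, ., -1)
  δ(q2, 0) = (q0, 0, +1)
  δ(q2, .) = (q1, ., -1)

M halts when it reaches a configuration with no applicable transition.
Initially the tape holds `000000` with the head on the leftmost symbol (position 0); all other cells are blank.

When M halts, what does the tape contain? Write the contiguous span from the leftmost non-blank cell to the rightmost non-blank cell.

10101011

state=q0 head=0 tape=[0]00000...   (q0,0)→(q1,.,+1)
state=q1 head=1 tape=.[0]0000...   (q1,0)→(q0,0,-1)
state=q0 head=0 tape=[.]00000...   (q0,.)→(q2,1,+1)
state=q2 head=1 tape=1[0]0000...   (q2,0)→(q0,0,+1)
state=q0 head=2 tape=10[0]000...   (q0,0)→(q1,.,+1)
state=q1 head=3 tape=10.[0]00...   (q1,0)→(q0,0,-1)
state=q0 head=2 tape=10[.]000...   (q0,.)→(q2,1,+1)
state=q2 head=3 tape=101[0]00...   (q2,0)→(q0,0,+1)
state=q0 head=4 tape=1010[0]0...   (q0,0)→(q1,.,+1)
state=q1 head=5 tape=1010.[0]...   (q1,0)→(q0,0,-1)
state=q0 head=4 tape=1010[.]0...   (q0,.)→(q2,1,+1)
state=q2 head=5 tape=10101[0]...   (q2,0)→(q0,0,+1)
state=q0 head=6 tape=101010[.]..   (q0,.)→(q2,1,+1)
state=q2 head=7 tape=1010101[.].   (q2,.)→(q1,.,-1)
state=q1 head=6 tape=101010[1]..   (q1,1)→(q2,1,-1)
state=q2 head=5 tape=10101[0]1..   (q2,0)→(q0,0,+1)
state=q0 head=6 tape=101010[1]..   (q0,1)→(q0,1,+1)
state=q0 head=7 tape=1010101[.].   (q0,.)→(q2,1,+1)
state=q2 head=8 tape=10101011[.]   (q2,.)→(q1,.,-1)
state=q1 head=7 tape=1010101[1].   (q1,1)→(q2,1,-1)
state=q2 head=6 tape=101010[1]1.
The non-blank tape span at halt is 10101011.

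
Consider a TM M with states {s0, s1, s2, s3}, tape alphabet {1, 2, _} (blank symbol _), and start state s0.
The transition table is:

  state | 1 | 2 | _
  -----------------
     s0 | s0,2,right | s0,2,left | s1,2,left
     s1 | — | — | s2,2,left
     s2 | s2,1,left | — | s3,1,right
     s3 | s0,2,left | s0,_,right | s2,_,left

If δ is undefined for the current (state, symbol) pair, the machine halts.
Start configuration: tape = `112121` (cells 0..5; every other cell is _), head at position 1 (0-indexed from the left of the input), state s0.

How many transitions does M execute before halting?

s0 | ___1[1]2121   read 1 → write 2, move right, go to s0
s0 | ___12[2]121   read 2 → write 2, move left, go to s0
s0 | ___1[2]2121   read 2 → write 2, move left, go to s0
s0 | ___[1]22121   read 1 → write 2, move right, go to s0
s0 | ___2[2]2121   read 2 → write 2, move left, go to s0
s0 | ___[2]22121   read 2 → write 2, move left, go to s0
s0 | __[_]222121   read _ → write 2, move left, go to s1
s1 | _[_]2222121   read _ → write 2, move left, go to s2
s2 | [_]22222121   read _ → write 1, move right, go to s3
s3 | 1[2]2222121   read 2 → write _, move right, go to s0
s0 | 1_[2]222121   read 2 → write 2, move left, go to s0
s0 | 1[_]2222121   read _ → write 2, move left, go to s1
s1 | [1]22222121
M halts after 12 transitions.

12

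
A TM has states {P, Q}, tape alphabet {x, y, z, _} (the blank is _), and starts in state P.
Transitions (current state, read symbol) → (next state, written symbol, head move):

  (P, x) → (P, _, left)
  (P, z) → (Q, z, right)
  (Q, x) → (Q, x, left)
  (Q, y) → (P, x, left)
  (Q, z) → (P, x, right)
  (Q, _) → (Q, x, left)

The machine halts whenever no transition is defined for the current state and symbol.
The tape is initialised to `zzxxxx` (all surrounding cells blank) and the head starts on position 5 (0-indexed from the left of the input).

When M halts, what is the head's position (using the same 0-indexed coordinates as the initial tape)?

P | _zzxxx[x]   read x → write _, move left, go to P
P | _zzxx[x]_   read x → write _, move left, go to P
P | _zzx[x]__   read x → write _, move left, go to P
P | _zz[x]___   read x → write _, move left, go to P
P | _z[z]____   read z → write z, move right, go to Q
Q | _zz[_]___   read _ → write x, move left, go to Q
Q | _z[z]x___   read z → write x, move right, go to P
P | _zx[x]___   read x → write _, move left, go to P
P | _z[x]____   read x → write _, move left, go to P
P | _[z]_____   read z → write z, move right, go to Q
Q | _z[_]____   read _ → write x, move left, go to Q
Q | _[z]x____   read z → write x, move right, go to P
P | _x[x]____   read x → write _, move left, go to P
P | _[x]_____   read x → write _, move left, go to P
P | [_]______
At halt the head is at cell -1.

-1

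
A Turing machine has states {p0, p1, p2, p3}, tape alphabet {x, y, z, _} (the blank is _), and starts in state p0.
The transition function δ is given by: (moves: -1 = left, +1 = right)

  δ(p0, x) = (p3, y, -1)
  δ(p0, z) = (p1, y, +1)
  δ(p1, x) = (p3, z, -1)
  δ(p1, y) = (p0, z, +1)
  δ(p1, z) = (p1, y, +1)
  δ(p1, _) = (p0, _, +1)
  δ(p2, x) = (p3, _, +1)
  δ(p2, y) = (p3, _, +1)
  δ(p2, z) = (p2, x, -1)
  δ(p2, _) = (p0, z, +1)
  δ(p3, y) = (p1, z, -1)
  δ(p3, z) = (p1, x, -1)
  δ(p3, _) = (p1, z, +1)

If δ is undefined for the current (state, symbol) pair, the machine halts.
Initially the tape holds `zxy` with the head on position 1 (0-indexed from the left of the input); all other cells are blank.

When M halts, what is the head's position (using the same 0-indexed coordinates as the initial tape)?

p0 | _z[x]y   read x → write y, move -1, go to p3
p3 | _[z]yy   read z → write x, move -1, go to p1
p1 | [_]xyy   read _ → write _, move +1, go to p0
p0 | _[x]yy   read x → write y, move -1, go to p3
p3 | [_]yyy   read _ → write z, move +1, go to p1
p1 | z[y]yy   read y → write z, move +1, go to p0
p0 | zz[y]y
At halt the head is at cell 1.

1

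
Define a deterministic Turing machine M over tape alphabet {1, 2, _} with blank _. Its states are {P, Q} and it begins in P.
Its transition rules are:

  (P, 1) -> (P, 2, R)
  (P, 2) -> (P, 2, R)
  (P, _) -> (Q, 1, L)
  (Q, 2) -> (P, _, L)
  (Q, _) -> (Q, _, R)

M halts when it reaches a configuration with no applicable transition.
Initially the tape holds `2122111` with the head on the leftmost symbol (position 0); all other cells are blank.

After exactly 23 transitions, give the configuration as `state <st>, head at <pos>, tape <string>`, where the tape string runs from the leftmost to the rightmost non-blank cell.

P | [2]122111_   read 2 → write 2, move R, go to P
P | 2[1]22111_   read 1 → write 2, move R, go to P
P | 22[2]2111_   read 2 → write 2, move R, go to P
P | 222[2]111_   read 2 → write 2, move R, go to P
P | 2222[1]11_   read 1 → write 2, move R, go to P
P | 22222[1]1_   read 1 → write 2, move R, go to P
P | 222222[1]_   read 1 → write 2, move R, go to P
P | 2222222[_]   read _ → write 1, move L, go to Q
Q | 222222[2]1   read 2 → write _, move L, go to P
P | 22222[2]_1   read 2 → write 2, move R, go to P
P | 222222[_]1   read _ → write 1, move L, go to Q
Q | 22222[2]11   read 2 → write _, move L, go to P
P | 2222[2]_11   read 2 → write 2, move R, go to P
P | 22222[_]11   read _ → write 1, move L, go to Q
Q | 2222[2]111   read 2 → write _, move L, go to P
P | 222[2]_111   read 2 → write 2, move R, go to P
P | 2222[_]111   read _ → write 1, move L, go to Q
Q | 222[2]1111   read 2 → write _, move L, go to P
P | 22[2]_1111   read 2 → write 2, move R, go to P
P | 222[_]1111   read _ → write 1, move L, go to Q
Q | 22[2]11111   read 2 → write _, move L, go to P
P | 2[2]_11111   read 2 → write 2, move R, go to P
P | 22[_]11111   read _ → write 1, move L, go to Q
Q | 2[2]111111
After 23 steps: state Q, head at 1, tape 22111111.

state Q, head at 1, tape 22111111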